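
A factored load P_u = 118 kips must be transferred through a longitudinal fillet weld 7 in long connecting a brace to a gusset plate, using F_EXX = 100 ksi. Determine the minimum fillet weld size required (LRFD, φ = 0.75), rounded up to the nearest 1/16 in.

Total weld length L = 7 in.
Required throat t_e = P_u / (φ × 0.6 F_EXX × L) = 118 / (0.75 × 0.6 × 100 × 7) = 0.3746 in.
Required leg w = t_e / 0.707 = 0.5298 in → use 9/16 in.

w = 9/16 in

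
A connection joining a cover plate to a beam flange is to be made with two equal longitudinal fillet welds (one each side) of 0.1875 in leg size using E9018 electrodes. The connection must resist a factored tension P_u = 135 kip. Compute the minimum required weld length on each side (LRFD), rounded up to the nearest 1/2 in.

E90XX → F_EXX = 90 ksi.
Throat t_e = 0.707 × 0.1875 = 0.1326 in.
φr_n = 0.75 × 0.6 × 90 × 0.1326 = 5.369 kip/in.
L_req = P_u / φr_n = 135 / 5.369 = 25.15 in total.
Per side: 25.15 / 2 = 12.57 in.
Round up → use L = 13 in on each side.

L = 13 in on each side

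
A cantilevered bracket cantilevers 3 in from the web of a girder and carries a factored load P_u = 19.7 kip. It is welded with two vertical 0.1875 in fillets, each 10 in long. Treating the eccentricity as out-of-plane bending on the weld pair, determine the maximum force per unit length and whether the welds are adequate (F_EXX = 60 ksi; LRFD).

f_max ≈ 2.03 kip/in; adequate

L_w = 2 × 10 = 20 in; section modulus (unit throat) S = 2 × L²/6 = 33.33 in².
Direct shear f_v = P/L_w = 19.7/20 = 0.985 kip/in.
Moment M = P × e = 19.7 × 3 = 59.1 kip·in; bending f_b = M/S = 1.773 kip/in.
f_max = √(f_v² + f_b²) = √(0.985² + 1.773²) = 2.028 kip/in.
φr_n = 0.75 × 0.6 × 60 × (0.707 × 0.1875) = 3.579 kip/in → adequate.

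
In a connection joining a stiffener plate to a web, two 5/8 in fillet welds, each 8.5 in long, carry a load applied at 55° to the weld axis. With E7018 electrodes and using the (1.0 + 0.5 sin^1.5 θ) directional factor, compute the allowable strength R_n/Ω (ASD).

R_n/Ω ≈ 216 kip

E70XX → F_EXX = 70 ksi.
t_e = 0.707 × 0.625 = 0.4419 in; A_we = 0.4419 × 17 = 7.512 in².
Directional factor: 1.0 + 0.5 sin^1.5(55°) = 1.371.
F_nw = 0.6 × 70 × 1.371 = 57.57 ksi.
R_n/Ω = (57.57 × 7.512) / 2.0 = 216.2 kip.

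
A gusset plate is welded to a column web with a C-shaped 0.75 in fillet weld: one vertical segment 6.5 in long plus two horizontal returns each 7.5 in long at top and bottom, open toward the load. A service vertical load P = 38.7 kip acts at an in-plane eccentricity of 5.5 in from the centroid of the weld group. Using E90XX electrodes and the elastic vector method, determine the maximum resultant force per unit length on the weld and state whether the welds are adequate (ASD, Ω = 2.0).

f_max ≈ 5.55 kip/in; adequate

E90XX → F_EXX = 90 ksi.
Total weld length L_w = 21.5 in. Treat welds as unit-width lines.
Centroid: x̄ = 2×7.5×3.75 / 21.5 = 2.616 in from the vertical weld.
Polar moment about centroid: J = I_x + I_y = [6.5³/12 + 2×7.5×3.25²] + [6.5×2.616² + 2(7.5³/12 + 7.5×1.134²)] = 315.4 in³.
Direct shear f_v = P/L_w = 38.7 / 21.5 = 1.8 kip/in (vertical).
Torsion M = P·e = 38.7 × 5.5 = 212.85 kip·in.
Critical point at (x, y) = (4.884, 3.25) from centroid. f_tx = M·y/J = 2.193 kip/in; f_ty = M·x/J = 3.296 kip/in.
Resultant f_max = √[f_tx² + (f_v + f_ty)²] = √[2.193² + (1.8 + 3.296)²] = 5.548 kip/in.
Capacity per unit length: r_n/Ω = (1/2.0) × 0.6 × 90 × (0.707 × 0.75) = 14.32 kip/in.
5.548 ≤ 14.32 → adequate.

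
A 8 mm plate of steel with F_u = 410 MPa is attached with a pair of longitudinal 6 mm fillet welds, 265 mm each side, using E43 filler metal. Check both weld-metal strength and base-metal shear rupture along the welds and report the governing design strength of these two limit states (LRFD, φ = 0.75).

E43XX → F_EXX = 430 MPa.
t_e = 0.707 × 6 = 4.242 mm; L = 530 mm.
Weld metal: φR_n = 0.75 × 0.6 × 430 × 4.242 × 530 × 10⁻³ = 435 kN.
Base metal (shear rupture): φR_n = 0.75 × 0.6 × 410 × 8 × 530 × 10⁻³ = 782.3 kN.
Governing: weld metal.

φR_n ≈ 435 kN (weld metal governs)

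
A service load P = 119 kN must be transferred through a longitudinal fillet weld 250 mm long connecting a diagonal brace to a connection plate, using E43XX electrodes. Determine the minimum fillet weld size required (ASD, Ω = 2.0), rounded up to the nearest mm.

w = 6 mm

E43XX → F_EXX = 430 MPa.
Total weld length L = 250 mm.
Required throat t_e = P × Ω / (0.6 F_EXX × L) = 119 × 2.0 / (0.6 × 430 × 250 × 10⁻³) = 3.69 mm.
Required leg w = t_e / 0.707 = 5.219 mm → use 6 mm.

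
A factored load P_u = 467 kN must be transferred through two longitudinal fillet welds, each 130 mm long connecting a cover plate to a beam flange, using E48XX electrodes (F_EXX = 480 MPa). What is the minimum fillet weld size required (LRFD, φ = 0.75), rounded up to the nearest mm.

Total weld length L = 260 mm.
Required throat t_e = P_u / (φ × 0.6 F_EXX × L) = 467 / (0.75 × 0.6 × 480 × 260 × 10⁻³) = 8.316 mm.
Required leg w = t_e / 0.707 = 11.76 mm → use 12 mm.

w = 12 mm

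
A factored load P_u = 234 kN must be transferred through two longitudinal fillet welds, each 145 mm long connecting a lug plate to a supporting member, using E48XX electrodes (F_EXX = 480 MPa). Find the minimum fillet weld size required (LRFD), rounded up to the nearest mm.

Total weld length L = 290 mm.
Required throat t_e = P_u / (φ × 0.6 F_EXX × L) = 234 / (0.75 × 0.6 × 480 × 290 × 10⁻³) = 3.736 mm.
Required leg w = t_e / 0.707 = 5.284 mm → use 6 mm.

w = 6 mm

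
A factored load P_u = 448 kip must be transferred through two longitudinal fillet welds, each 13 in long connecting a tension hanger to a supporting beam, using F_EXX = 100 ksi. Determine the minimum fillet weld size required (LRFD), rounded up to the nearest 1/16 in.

w = 9/16 in

Total weld length L = 26 in.
Required throat t_e = P_u / (φ × 0.6 F_EXX × L) = 448 / (0.75 × 0.6 × 100 × 26) = 0.3829 in.
Required leg w = t_e / 0.707 = 0.5416 in → use 9/16 in.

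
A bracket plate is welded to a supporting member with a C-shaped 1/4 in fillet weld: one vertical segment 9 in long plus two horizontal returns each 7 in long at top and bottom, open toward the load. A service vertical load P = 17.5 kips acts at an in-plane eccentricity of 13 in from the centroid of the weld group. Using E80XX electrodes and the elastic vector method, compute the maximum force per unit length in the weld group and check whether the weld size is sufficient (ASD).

f_max ≈ 3.81 kip/in; adequate

E80XX → F_EXX = 80 ksi.
Total weld length L_w = 23 in. Treat welds as unit-width lines.
Centroid: x̄ = 2×7×3.5 / 23 = 2.13 in from the vertical weld.
Polar moment about centroid: J = I_x + I_y = [9³/12 + 2×7×4.5²] + [9×2.13² + 2(7³/12 + 7×1.37²)] = 468.5 in³.
Direct shear f_v = P/L_w = 17.5 / 23 = 0.7609 kip/in (vertical).
Torsion M = P·e = 17.5 × 13 = 227.5 kip·in.
Critical point at (x, y) = (4.87, 4.5) from centroid. f_tx = M·y/J = 2.185 kip/in; f_ty = M·x/J = 2.364 kip/in.
Resultant f_max = √[f_tx² + (f_v + f_ty)²] = √[2.185² + (0.7609 + 2.364)²] = 3.813 kip/in.
Capacity per unit length: r_n/Ω = (1/2.0) × 0.6 × 80 × (0.707 × 0.25) = 4.242 kip/in.
3.813 ≤ 4.242 → adequate.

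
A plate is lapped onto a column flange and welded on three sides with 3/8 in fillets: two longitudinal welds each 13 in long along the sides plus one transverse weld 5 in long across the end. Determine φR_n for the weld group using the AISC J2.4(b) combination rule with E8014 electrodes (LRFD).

φR_n ≈ 296 kip

E80XX → F_EXX = 80 ksi.
t_e = 0.707 × 0.375 = 0.2651 in.
R_nwl = 0.6 × 80 × 0.2651 × 26 = 330.9 kip (longitudinal, 2 welds).
R_nwt = 0.6 × 80 × 0.2651 × 5 = 63.63 kip (transverse, base value).
(i) R_nwl + R_nwt = 394.5 kip; (ii) 0.85 R_nwl + 1.5 R_nwt = 376.7 kip.
R_n = max = 394.5 kip [governs: (i)]; φR_n = 295.9 kip.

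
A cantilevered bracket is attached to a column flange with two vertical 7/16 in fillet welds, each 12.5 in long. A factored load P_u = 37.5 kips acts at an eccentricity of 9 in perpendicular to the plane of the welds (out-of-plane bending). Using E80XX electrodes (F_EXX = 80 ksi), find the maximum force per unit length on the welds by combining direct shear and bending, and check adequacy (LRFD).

L_w = 2 × 12.5 = 25 in; section modulus (unit throat) S = 2 × L²/6 = 52.08 in².
Direct shear f_v = P/L_w = 37.5/25 = 1.5 kip/in.
Moment M = P × e = 37.5 × 9 = 337.5 kip·in; bending f_b = M/S = 6.48 kip/in.
f_max = √(f_v² + f_b²) = √(1.5² + 6.48²) = 6.651 kip/in.
φr_n = 0.75 × 0.6 × 80 × (0.707 × 0.4375) = 11.14 kip/in → adequate.

f_max ≈ 6.65 kip/in; adequate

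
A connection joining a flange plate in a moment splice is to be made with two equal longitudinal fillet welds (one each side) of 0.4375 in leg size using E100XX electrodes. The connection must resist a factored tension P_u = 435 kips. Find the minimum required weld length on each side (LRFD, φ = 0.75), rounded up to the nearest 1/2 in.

E100XX → F_EXX = 100 ksi.
Throat t_e = 0.707 × 0.4375 = 0.3093 in.
φr_n = 0.75 × 0.6 × 100 × 0.3093 = 13.92 kips/in.
L_req = P_u / φr_n = 435 / 13.92 = 31.25 in total.
Per side: 31.25 / 2 = 15.63 in.
Round up → use L = 16 in on each side.

L = 16 in on each side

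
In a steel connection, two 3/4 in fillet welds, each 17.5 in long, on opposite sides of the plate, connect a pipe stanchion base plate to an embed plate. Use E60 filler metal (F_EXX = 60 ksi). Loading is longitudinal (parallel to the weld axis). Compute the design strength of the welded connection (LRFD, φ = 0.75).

φR_n ≈ 501 kips

Effective throat t_e = 0.707 × 0.75 = 0.5302 in.
Total length L = 35 in; A_we = 0.5302 × 35 = 18.56 in².
F_nw = 0.6 F_EXX = 0.6 × 60 = 36 ksi.
φR_n = 0.75 × 36 × 18.56 = 501.1 kips.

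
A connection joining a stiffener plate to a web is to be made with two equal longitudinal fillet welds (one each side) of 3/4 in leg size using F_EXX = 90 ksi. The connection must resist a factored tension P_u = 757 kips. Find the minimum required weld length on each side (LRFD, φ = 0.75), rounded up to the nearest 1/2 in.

Throat t_e = 0.707 × 0.75 = 0.5302 in.
φr_n = 0.75 × 0.6 × 90 × 0.5302 = 21.48 kips/in.
L_req = P_u / φr_n = 757 / 21.48 = 35.25 in total.
Per side: 35.25 / 2 = 17.63 in.
Round up → use L = 18 in on each side.

L = 18 in on each side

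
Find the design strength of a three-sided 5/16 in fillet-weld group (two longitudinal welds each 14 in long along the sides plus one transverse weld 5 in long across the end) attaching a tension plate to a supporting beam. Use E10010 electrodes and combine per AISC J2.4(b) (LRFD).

φR_n ≈ 328 kip

E100XX → F_EXX = 100 ksi.
t_e = 0.707 × 0.3125 = 0.2209 in.
R_nwl = 0.6 × 100 × 0.2209 × 28 = 371.2 kip (longitudinal, 2 welds).
R_nwt = 0.6 × 100 × 0.2209 × 5 = 66.28 kip (transverse, base value).
(i) R_nwl + R_nwt = 437.5 kip; (ii) 0.85 R_nwl + 1.5 R_nwt = 414.9 kip.
R_n = max = 437.5 kip [governs: (i)]; φR_n = 328.1 kip.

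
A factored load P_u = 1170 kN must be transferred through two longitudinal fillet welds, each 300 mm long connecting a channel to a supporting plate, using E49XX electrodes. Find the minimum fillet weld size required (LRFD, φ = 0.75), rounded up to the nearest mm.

E49XX → F_EXX = 490 MPa.
Total weld length L = 600 mm.
Required throat t_e = P_u / (φ × 0.6 F_EXX × L) = 1170 / (0.75 × 0.6 × 490 × 600 × 10⁻³) = 8.844 mm.
Required leg w = t_e / 0.707 = 12.51 mm → use 13 mm.

w = 13 mm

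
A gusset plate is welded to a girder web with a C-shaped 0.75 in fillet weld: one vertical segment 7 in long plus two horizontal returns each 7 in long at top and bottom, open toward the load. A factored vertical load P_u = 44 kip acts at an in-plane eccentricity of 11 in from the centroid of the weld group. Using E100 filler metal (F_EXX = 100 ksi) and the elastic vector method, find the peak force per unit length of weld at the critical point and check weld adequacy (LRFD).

f_max ≈ 10.7 kip/in; adequate

Total weld length L_w = 21 in. Treat welds as unit-width lines.
Centroid: x̄ = 2×7×3.5 / 21 = 2.333 in from the vertical weld.
Polar moment about centroid: J = I_x + I_y = [7³/12 + 2×7×3.5²] + [7×2.333² + 2(7³/12 + 7×1.167²)] = 314.4 in³.
Direct shear f_v = P/L_w = 44 / 21 = 2.095 kip/in (vertical).
Torsion M = P·e = 44 × 11 = 484 kip·in.
Critical point at (x, y) = (4.667, 3.5) from centroid. f_tx = M·y/J = 5.388 kip/in; f_ty = M·x/J = 7.184 kip/in.
Resultant f_max = √[f_tx² + (f_v + f_ty)²] = √[5.388² + (2.095 + 7.184)²] = 10.73 kip/in.
Capacity per unit length: φr_n = 0.75 × 0.6 × 100 × (0.707 × 0.75) = 23.86 kip/in.
10.73 ≤ 23.86 → adequate.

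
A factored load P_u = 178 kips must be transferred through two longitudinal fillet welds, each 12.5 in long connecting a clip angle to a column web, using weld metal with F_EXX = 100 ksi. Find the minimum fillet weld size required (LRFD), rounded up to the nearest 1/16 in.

w = 1/4 in

Total weld length L = 25 in.
Required throat t_e = P_u / (φ × 0.6 F_EXX × L) = 178 / (0.75 × 0.6 × 100 × 25) = 0.1582 in.
Required leg w = t_e / 0.707 = 0.2238 in → use 1/4 in.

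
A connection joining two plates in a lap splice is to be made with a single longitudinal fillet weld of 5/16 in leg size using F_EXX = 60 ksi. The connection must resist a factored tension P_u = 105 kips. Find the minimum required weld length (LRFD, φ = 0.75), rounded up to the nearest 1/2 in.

L = 18 in

Throat t_e = 0.707 × 0.3125 = 0.2209 in.
φr_n = 0.75 × 0.6 × 60 × 0.2209 = 5.965 kips/in.
L_req = P_u / φr_n = 105 / 5.965 = 17.6 in total.
Round up → use L = 18 in.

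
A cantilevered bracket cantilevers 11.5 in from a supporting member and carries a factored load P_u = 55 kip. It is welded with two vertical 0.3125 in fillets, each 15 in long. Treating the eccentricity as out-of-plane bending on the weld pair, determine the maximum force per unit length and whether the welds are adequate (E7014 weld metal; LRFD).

E70XX → F_EXX = 70 ksi.
L_w = 2 × 15 = 30 in; section modulus (unit throat) S = 2 × L²/6 = 75 in².
Direct shear f_v = P/L_w = 55/30 = 1.833 kip/in.
Moment M = P × e = 55 × 11.5 = 632.5 kip·in; bending f_b = M/S = 8.433 kip/in.
f_max = √(f_v² + f_b²) = √(1.833² + 8.433²) = 8.63 kip/in.
φr_n = 0.75 × 0.6 × 70 × (0.707 × 0.3125) = 6.96 kip/in → NOT adequate.

f_max ≈ 8.63 kip/in; NOT adequate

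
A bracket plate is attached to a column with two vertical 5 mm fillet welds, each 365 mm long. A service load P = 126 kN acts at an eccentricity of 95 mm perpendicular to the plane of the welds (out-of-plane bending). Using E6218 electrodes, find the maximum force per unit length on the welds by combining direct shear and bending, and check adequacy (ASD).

E62XX → F_EXX = 620 MPa.
L_w = 2 × 365 = 730 mm; section modulus (unit throat) S = 2 × L²/6 = 44410 mm².
Direct shear f_v = P/L_w = 126×10³/730 = 172.6 N/mm.
Moment M = P × e = 126×10³ × 95 = 11970000 N·mm; bending f_b = M/S = 269.5 N/mm.
f_max = √(f_v² + f_b²) = √(172.6² + 269.5²) = 320.1 N/mm.
r_n/Ω = (1/2.0) × 0.6 × 620 × (0.707 × 5) = 657.5 N/mm → adequate.

f_max ≈ 320 N/mm; adequate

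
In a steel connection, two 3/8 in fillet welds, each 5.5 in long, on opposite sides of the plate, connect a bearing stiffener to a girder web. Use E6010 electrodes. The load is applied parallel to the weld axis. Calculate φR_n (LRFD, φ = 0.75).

E60XX → F_EXX = 60 ksi.
Effective throat t_e = 0.707 × 0.375 = 0.2651 in.
Total length L = 11 in; A_we = 0.2651 × 11 = 2.916 in².
F_nw = 0.6 F_EXX = 0.6 × 60 = 36 ksi.
φR_n = 0.75 × 36 × 2.916 = 78.74 kip.

φR_n ≈ 78.7 kip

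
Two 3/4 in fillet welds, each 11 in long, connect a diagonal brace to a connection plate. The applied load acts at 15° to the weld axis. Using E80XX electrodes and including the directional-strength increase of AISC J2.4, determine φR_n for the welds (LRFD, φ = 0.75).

φR_n ≈ 448 kips

E80XX → F_EXX = 80 ksi.
t_e = 0.707 × 0.75 = 0.5302 in; A_we = 0.5302 × 22 = 11.67 in².
Directional factor: 1.0 + 0.5 sin^1.5(15°) = 1.066.
F_nw = 0.6 × 80 × 1.066 = 51.16 ksi.
φR_n = 0.75 × 51.16 × 11.67 = 447.6 kips.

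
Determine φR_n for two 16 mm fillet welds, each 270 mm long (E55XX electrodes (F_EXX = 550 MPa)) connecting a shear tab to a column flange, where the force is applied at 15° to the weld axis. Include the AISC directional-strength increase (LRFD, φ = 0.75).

t_e = 0.707 × 16 = 11.31 mm; A_we = 11.31 × 540 = 6108 mm².
Directional factor: 1.0 + 0.5 sin^1.5(15°) = 1.066.
F_nw = 0.6 × 550 × 1.066 = 351.7 MPa.
φR_n = 0.75 × 351.7 × 6108 × 10⁻³ = 1611 kN.

φR_n ≈ 1610 kN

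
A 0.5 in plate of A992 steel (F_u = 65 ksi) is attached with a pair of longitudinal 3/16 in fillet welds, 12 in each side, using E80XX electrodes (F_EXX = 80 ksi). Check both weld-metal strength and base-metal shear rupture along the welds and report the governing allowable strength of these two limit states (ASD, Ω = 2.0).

R_n/Ω ≈ 76.4 kip (weld metal governs)

t_e = 0.707 × 0.1875 = 0.1326 in; L = 24 in.
Weld metal: R_n/Ω = (1/2.0) × 0.6 × 80 × 0.1326 × 24 = 76.36 kip.
Base metal (shear rupture): R_n/Ω = (1/2.0) × 0.6 × 65 × 0.5 × 24 = 234 kip.
Governing: weld metal.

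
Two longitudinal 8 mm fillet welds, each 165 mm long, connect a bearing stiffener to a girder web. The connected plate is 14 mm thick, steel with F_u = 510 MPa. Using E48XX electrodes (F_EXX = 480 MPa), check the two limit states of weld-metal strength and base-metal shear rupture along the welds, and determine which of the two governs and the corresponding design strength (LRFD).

t_e = 0.707 × 8 = 5.656 mm; L = 330 mm.
Weld metal: φR_n = 0.75 × 0.6 × 480 × 5.656 × 330 × 10⁻³ = 403.2 kN.
Base metal (shear rupture): φR_n = 0.75 × 0.6 × 510 × 14 × 330 × 10⁻³ = 1060 kN.
Governing: weld metal.

φR_n ≈ 403 kN (weld metal governs)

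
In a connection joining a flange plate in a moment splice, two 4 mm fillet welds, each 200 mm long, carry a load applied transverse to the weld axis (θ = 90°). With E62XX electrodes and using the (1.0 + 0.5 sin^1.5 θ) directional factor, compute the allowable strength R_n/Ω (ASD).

E62XX → F_EXX = 620 MPa.
t_e = 0.707 × 4 = 2.828 mm; A_we = 2.828 × 400 = 1131 mm².
Directional factor: 1.0 + 0.5 sin^1.5(90°) = 1.5.
F_nw = 0.6 × 620 × 1.5 = 558 MPa.
R_n/Ω = (558 × 1131) / 2.0 × 10⁻³ = 315.6 kN.

R_n/Ω ≈ 316 kN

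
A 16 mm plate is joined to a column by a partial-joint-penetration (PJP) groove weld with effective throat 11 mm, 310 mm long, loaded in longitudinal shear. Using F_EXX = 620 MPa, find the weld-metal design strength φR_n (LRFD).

Effective throat (given) t_e = 11 mm.
A_we = 11 × 310 = 3410 mm².
F_nw = 0.6 F_EXX = 372 MPa.
φR_n = 0.75 × 372 × 3410 × 10⁻³ = 951.4 kN.

φR_n ≈ 951 kN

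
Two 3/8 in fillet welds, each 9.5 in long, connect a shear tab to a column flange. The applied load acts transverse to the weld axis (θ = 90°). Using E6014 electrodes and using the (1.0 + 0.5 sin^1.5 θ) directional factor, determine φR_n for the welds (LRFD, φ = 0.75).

E60XX → F_EXX = 60 ksi.
t_e = 0.707 × 0.375 = 0.2651 in; A_we = 0.2651 × 19 = 5.037 in².
Directional factor: 1.0 + 0.5 sin^1.5(90°) = 1.5.
F_nw = 0.6 × 60 × 1.5 = 54 ksi.
φR_n = 0.75 × 54 × 5.037 = 204 kip.

φR_n ≈ 204 kip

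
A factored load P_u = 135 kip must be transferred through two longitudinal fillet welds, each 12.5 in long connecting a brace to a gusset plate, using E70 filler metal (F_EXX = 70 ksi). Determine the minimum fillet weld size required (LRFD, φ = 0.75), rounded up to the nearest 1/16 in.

Total weld length L = 25 in.
Required throat t_e = P_u / (φ × 0.6 F_EXX × L) = 135 / (0.75 × 0.6 × 70 × 25) = 0.1714 in.
Required leg w = t_e / 0.707 = 0.2425 in → use 1/4 in.

w = 1/4 in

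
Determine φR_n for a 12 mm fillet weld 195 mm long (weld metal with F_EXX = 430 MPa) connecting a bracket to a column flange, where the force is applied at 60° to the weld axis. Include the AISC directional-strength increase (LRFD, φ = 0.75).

t_e = 0.707 × 12 = 8.484 mm; A_we = 8.484 × 195 = 1654 mm².
Directional factor: 1.0 + 0.5 sin^1.5(60°) = 1.403.
F_nw = 0.6 × 430 × 1.403 = 362 MPa.
φR_n = 0.75 × 362 × 1654 × 10⁻³ = 449.1 kN.

φR_n ≈ 449 kN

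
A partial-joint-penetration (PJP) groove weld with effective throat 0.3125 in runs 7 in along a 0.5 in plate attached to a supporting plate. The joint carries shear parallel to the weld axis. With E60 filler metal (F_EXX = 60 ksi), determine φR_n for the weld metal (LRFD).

φR_n ≈ 59.1 kip

Effective throat (given) t_e = 0.3125 in.
A_we = 0.3125 × 7 = 2.188 in².
F_nw = 0.6 F_EXX = 36 ksi.
φR_n = 0.75 × 36 × 2.188 = 59.06 kip.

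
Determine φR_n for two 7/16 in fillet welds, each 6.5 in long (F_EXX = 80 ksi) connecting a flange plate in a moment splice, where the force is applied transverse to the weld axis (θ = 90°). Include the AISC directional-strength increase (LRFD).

t_e = 0.707 × 0.4375 = 0.3093 in; A_we = 0.3093 × 13 = 4.021 in².
Directional factor: 1.0 + 0.5 sin^1.5(90°) = 1.5.
F_nw = 0.6 × 80 × 1.5 = 72 ksi.
φR_n = 0.75 × 72 × 4.021 = 217.1 kip.

φR_n ≈ 217 kip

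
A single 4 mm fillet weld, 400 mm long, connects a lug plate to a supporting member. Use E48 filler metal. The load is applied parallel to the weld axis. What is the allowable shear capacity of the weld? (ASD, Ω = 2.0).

R_n/Ω ≈ 163 kN

E48XX → F_EXX = 480 MPa.
Effective throat t_e = 0.707 × 4 = 2.828 mm.
Total length L = 400 mm; A_we = 2.828 × 400 = 1131 mm².
F_nw = 0.6 F_EXX = 0.6 × 480 = 288 MPa.
R_n = 288 × 1131 × 10⁻³ = 325.8 kN; R_n/Ω = 325.8/2.0 = 162.9 kN.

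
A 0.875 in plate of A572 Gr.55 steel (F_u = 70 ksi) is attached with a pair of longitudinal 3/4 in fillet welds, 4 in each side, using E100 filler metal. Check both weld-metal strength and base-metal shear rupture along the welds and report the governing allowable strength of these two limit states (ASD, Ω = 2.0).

E100XX → F_EXX = 100 ksi.
t_e = 0.707 × 0.75 = 0.5302 in; L = 8 in.
Weld metal: R_n/Ω = (1/2.0) × 0.6 × 100 × 0.5302 × 8 = 127.3 kip.
Base metal (shear rupture): R_n/Ω = (1/2.0) × 0.6 × 70 × 0.875 × 8 = 147 kip.
Governing: weld metal.

R_n/Ω ≈ 127 kip (weld metal governs)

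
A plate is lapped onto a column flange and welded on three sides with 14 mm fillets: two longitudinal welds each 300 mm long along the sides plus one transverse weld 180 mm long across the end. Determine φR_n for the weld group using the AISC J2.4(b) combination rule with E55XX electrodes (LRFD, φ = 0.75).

E55XX → F_EXX = 550 MPa.
t_e = 0.707 × 14 = 9.898 mm.
R_nwl = 0.6 × 550 × 9.898 × 600 × 10⁻³ = 1960 kN (longitudinal, 2 welds).
R_nwt = 0.6 × 550 × 9.898 × 180 × 10⁻³ = 587.9 kN (transverse, base value).
(i) R_nwl + R_nwt = 2548 kN; (ii) 0.85 R_nwl + 1.5 R_nwt = 2548 kN.
R_n = max = 2548 kN [governs: (ii)]; φR_n = 1911 kN.

φR_n ≈ 1910 kN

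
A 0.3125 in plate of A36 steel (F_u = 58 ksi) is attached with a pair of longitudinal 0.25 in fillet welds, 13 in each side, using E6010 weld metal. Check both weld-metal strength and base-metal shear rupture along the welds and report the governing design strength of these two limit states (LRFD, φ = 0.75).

E60XX → F_EXX = 60 ksi.
t_e = 0.707 × 0.25 = 0.1767 in; L = 26 in.
Weld metal: φR_n = 0.75 × 0.6 × 60 × 0.1767 × 26 = 124.1 kip.
Base metal (shear rupture): φR_n = 0.75 × 0.6 × 58 × 0.3125 × 26 = 212.1 kip.
Governing: weld metal.

φR_n ≈ 124 kip (weld metal governs)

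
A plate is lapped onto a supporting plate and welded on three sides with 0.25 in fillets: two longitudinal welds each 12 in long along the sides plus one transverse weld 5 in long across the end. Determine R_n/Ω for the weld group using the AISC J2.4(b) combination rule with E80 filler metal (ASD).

R_n/Ω ≈ 123 kips

E80XX → F_EXX = 80 ksi.
t_e = 0.707 × 0.25 = 0.1767 in.
R_nwl = 0.6 × 80 × 0.1767 × 24 = 203.6 kips (longitudinal, 2 welds).
R_nwt = 0.6 × 80 × 0.1767 × 5 = 42.42 kips (transverse, base value).
(i) R_nwl + R_nwt = 246 kips; (ii) 0.85 R_nwl + 1.5 R_nwt = 236.7 kips.
R_n = max = 246 kips [governs: (i)]; R_n/Ω = 123 kips.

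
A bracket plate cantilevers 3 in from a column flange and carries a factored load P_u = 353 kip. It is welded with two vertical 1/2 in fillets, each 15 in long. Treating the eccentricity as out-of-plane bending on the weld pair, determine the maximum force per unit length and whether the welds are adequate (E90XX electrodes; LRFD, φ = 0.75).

E90XX → F_EXX = 90 ksi.
L_w = 2 × 15 = 30 in; section modulus (unit throat) S = 2 × L²/6 = 75 in².
Direct shear f_v = P/L_w = 353/30 = 11.77 kip/in.
Moment M = P × e = 353 × 3 = 1059 kip·in; bending f_b = M/S = 14.12 kip/in.
f_max = √(f_v² + f_b²) = √(11.77² + 14.12²) = 18.38 kip/in.
φr_n = 0.75 × 0.6 × 90 × (0.707 × 0.5) = 14.32 kip/in → NOT adequate.

f_max ≈ 18.4 kip/in; NOT adequate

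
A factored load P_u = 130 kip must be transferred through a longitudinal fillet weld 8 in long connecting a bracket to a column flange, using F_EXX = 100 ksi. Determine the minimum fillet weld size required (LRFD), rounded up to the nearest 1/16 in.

w = 9/16 in

Total weld length L = 8 in.
Required throat t_e = P_u / (φ × 0.6 F_EXX × L) = 130 / (0.75 × 0.6 × 100 × 8) = 0.3611 in.
Required leg w = t_e / 0.707 = 0.5108 in → use 9/16 in.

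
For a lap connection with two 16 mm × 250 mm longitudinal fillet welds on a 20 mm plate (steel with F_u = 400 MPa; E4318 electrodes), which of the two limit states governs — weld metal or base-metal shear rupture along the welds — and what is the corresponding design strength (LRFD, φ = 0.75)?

E43XX → F_EXX = 430 MPa.
t_e = 0.707 × 16 = 11.31 mm; L = 500 mm.
Weld metal: φR_n = 0.75 × 0.6 × 430 × 11.31 × 500 × 10⁻³ = 1094 kN.
Base metal (shear rupture): φR_n = 0.75 × 0.6 × 400 × 20 × 500 × 10⁻³ = 1800 kN.
Governing: weld metal.

φR_n ≈ 1090 kN (weld metal governs)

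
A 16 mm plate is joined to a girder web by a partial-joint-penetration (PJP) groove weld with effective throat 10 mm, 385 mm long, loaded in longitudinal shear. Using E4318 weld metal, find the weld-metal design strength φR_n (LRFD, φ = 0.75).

φR_n ≈ 745 kN

E43XX → F_EXX = 430 MPa.
Effective throat (given) t_e = 10 mm.
A_we = 10 × 385 = 3850 mm².
F_nw = 0.6 F_EXX = 258 MPa.
φR_n = 0.75 × 258 × 3850 × 10⁻³ = 745 kN.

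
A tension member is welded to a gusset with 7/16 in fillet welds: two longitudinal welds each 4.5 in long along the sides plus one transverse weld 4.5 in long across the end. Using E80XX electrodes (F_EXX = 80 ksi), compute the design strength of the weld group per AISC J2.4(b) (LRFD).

φR_n ≈ 160 kip

t_e = 0.707 × 0.4375 = 0.3093 in.
R_nwl = 0.6 × 80 × 0.3093 × 9 = 133.6 kip (longitudinal, 2 welds).
R_nwt = 0.6 × 80 × 0.3093 × 4.5 = 66.81 kip (transverse, base value).
(i) R_nwl + R_nwt = 200.4 kip; (ii) 0.85 R_nwl + 1.5 R_nwt = 213.8 kip.
R_n = max = 213.8 kip [governs: (ii)]; φR_n = 160.3 kip.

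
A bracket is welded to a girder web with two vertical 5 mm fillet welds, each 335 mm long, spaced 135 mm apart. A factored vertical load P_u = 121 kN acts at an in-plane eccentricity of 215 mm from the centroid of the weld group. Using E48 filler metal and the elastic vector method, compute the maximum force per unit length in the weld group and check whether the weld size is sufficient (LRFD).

E48XX → F_EXX = 480 MPa.
Total weld length L_w = 670 mm. Treat welds as unit-width lines.
Polar moment about centroid: J = 2[d³/12 + d(b/2)²] = 2[335³/12 + 335×67.5²] = 9319000 mm³.
Direct shear f_v = P/L_w = 121×10³ / 670 = 180.6 N/mm (vertical).
Torsion M = P·e = 121×10³ × 215 = 26015000 N·mm.
Critical point at (x, y) = (67.5, 167.5) from centroid. f_tx = M·y/J = 467.6 N/mm; f_ty = M·x/J = 188.4 N/mm.
Resultant f_max = √[f_tx² + (f_v + f_ty)²] = √[467.6² + (180.6 + 188.4)²] = 595.7 N/mm.
Capacity per unit length: φr_n = 0.75 × 0.6 × 480 × (0.707 × 5) = 763.6 N/mm.
595.7 ≤ 763.6 → adequate.

f_max ≈ 596 N/mm; adequate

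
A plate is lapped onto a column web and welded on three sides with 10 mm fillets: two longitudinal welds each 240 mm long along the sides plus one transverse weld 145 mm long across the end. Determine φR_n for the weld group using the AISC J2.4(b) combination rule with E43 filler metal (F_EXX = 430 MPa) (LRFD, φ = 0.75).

φR_n ≈ 856 kN

t_e = 0.707 × 10 = 7.07 mm.
R_nwl = 0.6 × 430 × 7.07 × 480 × 10⁻³ = 875.5 kN (longitudinal, 2 welds).
R_nwt = 0.6 × 430 × 7.07 × 145 × 10⁻³ = 264.5 kN (transverse, base value).
(i) R_nwl + R_nwt = 1140 kN; (ii) 0.85 R_nwl + 1.5 R_nwt = 1141 kN.
R_n = max = 1141 kN [governs: (ii)]; φR_n = 855.7 kN.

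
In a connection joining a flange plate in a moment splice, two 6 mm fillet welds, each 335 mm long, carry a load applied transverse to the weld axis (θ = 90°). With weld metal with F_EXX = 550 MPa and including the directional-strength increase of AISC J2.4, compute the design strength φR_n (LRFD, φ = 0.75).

φR_n ≈ 1060 kN

t_e = 0.707 × 6 = 4.242 mm; A_we = 4.242 × 670 = 2842 mm².
Directional factor: 1.0 + 0.5 sin^1.5(90°) = 1.5.
F_nw = 0.6 × 550 × 1.5 = 495 MPa.
φR_n = 0.75 × 495 × 2842 × 10⁻³ = 1055 kN.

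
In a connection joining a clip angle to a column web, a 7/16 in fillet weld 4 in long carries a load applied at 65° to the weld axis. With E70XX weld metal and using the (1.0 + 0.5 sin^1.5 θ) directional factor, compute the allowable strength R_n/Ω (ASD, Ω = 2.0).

E70XX → F_EXX = 70 ksi.
t_e = 0.707 × 0.4375 = 0.3093 in; A_we = 0.3093 × 4 = 1.237 in².
Directional factor: 1.0 + 0.5 sin^1.5(65°) = 1.431.
F_nw = 0.6 × 70 × 1.431 = 60.12 ksi.
R_n/Ω = (60.12 × 1.237) / 2.0 = 37.19 kip.

R_n/Ω ≈ 37.2 kip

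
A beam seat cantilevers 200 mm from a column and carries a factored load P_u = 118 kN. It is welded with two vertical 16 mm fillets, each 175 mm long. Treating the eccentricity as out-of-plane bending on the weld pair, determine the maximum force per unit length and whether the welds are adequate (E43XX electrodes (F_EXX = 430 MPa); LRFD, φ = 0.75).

L_w = 2 × 175 = 350 mm; section modulus (unit throat) S = 2 × L²/6 = 10210 mm².
Direct shear f_v = P/L_w = 118×10³/350 = 337.1 N/mm.
Moment M = P × e = 118×10³ × 200 = 23600000 N·mm; bending f_b = M/S = 2312 N/mm.
f_max = √(f_v² + f_b²) = √(337.1² + 2312²) = 2336 N/mm.
φr_n = 0.75 × 0.6 × 430 × (0.707 × 16) = 2189 N/mm → NOT adequate.

f_max ≈ 2340 N/mm; NOT adequate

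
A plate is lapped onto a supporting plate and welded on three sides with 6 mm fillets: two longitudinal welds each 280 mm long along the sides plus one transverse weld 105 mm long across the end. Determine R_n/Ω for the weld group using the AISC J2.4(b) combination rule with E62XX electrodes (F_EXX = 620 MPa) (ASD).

R_n/Ω ≈ 525 kN

t_e = 0.707 × 6 = 4.242 mm.
R_nwl = 0.6 × 620 × 4.242 × 560 × 10⁻³ = 883.7 kN (longitudinal, 2 welds).
R_nwt = 0.6 × 620 × 4.242 × 105 × 10⁻³ = 165.7 kN (transverse, base value).
(i) R_nwl + R_nwt = 1049 kN; (ii) 0.85 R_nwl + 1.5 R_nwt = 999.7 kN.
R_n = max = 1049 kN [governs: (i)]; R_n/Ω = 524.7 kN.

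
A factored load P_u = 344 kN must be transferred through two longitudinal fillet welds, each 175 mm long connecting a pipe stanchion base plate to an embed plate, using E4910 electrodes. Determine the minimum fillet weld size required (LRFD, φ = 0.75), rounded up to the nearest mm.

w = 7 mm

E49XX → F_EXX = 490 MPa.
Total weld length L = 350 mm.
Required throat t_e = P_u / (φ × 0.6 F_EXX × L) = 344 / (0.75 × 0.6 × 490 × 350 × 10⁻³) = 4.457 mm.
Required leg w = t_e / 0.707 = 6.305 mm → use 7 mm.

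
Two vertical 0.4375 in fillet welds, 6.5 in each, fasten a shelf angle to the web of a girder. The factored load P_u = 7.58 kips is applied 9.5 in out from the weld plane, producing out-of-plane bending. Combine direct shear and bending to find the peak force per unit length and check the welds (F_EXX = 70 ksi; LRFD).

f_max ≈ 5.15 kip/in; adequate

L_w = 2 × 6.5 = 13 in; section modulus (unit throat) S = 2 × L²/6 = 14.08 in².
Direct shear f_v = P/L_w = 7.58/13 = 0.5831 kip/in.
Moment M = P × e = 7.58 × 9.5 = 72.01 kip·in; bending f_b = M/S = 5.113 kip/in.
f_max = √(f_v² + f_b²) = √(0.5831² + 5.113²) = 5.146 kip/in.
φr_n = 0.75 × 0.6 × 70 × (0.707 × 0.4375) = 9.743 kip/in → adequate.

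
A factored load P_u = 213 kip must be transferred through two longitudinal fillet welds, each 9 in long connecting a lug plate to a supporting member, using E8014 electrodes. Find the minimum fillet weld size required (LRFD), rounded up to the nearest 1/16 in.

w = 1/2 in

E80XX → F_EXX = 80 ksi.
Total weld length L = 18 in.
Required throat t_e = P_u / (φ × 0.6 F_EXX × L) = 213 / (0.75 × 0.6 × 80 × 18) = 0.3287 in.
Required leg w = t_e / 0.707 = 0.4649 in → use 1/2 in.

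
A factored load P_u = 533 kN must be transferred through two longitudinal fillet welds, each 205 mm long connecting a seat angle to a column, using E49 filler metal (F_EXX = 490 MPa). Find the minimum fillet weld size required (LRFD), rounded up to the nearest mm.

Total weld length L = 410 mm.
Required throat t_e = P_u / (φ × 0.6 F_EXX × L) = 533 / (0.75 × 0.6 × 490 × 410 × 10⁻³) = 5.896 mm.
Required leg w = t_e / 0.707 = 8.339 mm → use 9 mm.

w = 9 mm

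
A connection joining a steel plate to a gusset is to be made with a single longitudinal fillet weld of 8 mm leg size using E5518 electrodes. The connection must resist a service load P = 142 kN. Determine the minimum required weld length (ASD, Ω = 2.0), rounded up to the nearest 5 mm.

L = 155 mm

E55XX → F_EXX = 550 MPa.
Throat t_e = 0.707 × 8 = 5.656 mm.
r_n/Ω = (0.6 × 550 × 5.656) / 2.0 = 933.2 N/mm = 0.9332 kN/mm.
L_req = P / (r_n/Ω) = 142 / 0.9332 = 152.2 mm total.
Round up → use L = 155 mm.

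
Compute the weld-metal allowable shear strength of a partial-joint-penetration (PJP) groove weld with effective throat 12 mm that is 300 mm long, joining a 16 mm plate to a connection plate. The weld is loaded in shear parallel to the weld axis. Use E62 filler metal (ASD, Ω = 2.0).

R_n/Ω ≈ 670 kN

E62XX → F_EXX = 620 MPa.
Effective throat (given) t_e = 12 mm.
A_we = 12 × 300 = 3600 mm².
F_nw = 0.6 F_EXX = 372 MPa.
R_n/Ω = (372 × 3600) / 2.0 × 10⁻³ = 669.6 kN.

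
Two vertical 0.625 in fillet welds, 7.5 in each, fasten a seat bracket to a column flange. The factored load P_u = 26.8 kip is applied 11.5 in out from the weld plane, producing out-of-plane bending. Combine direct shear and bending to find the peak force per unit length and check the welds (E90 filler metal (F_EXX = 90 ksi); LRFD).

f_max ≈ 16.5 kip/in; adequate

L_w = 2 × 7.5 = 15 in; section modulus (unit throat) S = 2 × L²/6 = 18.75 in².
Direct shear f_v = P/L_w = 26.8/15 = 1.787 kip/in.
Moment M = P × e = 26.8 × 11.5 = 308.2 kip·in; bending f_b = M/S = 16.44 kip/in.
f_max = √(f_v² + f_b²) = √(1.787² + 16.44²) = 16.53 kip/in.
φr_n = 0.75 × 0.6 × 90 × (0.707 × 0.625) = 17.9 kip/in → adequate.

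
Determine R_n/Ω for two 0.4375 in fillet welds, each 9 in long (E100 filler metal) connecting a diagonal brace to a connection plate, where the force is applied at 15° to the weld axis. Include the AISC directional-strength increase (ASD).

R_n/Ω ≈ 178 kips

E100XX → F_EXX = 100 ksi.
t_e = 0.707 × 0.4375 = 0.3093 in; A_we = 0.3093 × 18 = 5.568 in².
Directional factor: 1.0 + 0.5 sin^1.5(15°) = 1.066.
F_nw = 0.6 × 100 × 1.066 = 63.95 ksi.
R_n/Ω = (63.95 × 5.568) / 2.0 = 178 kips.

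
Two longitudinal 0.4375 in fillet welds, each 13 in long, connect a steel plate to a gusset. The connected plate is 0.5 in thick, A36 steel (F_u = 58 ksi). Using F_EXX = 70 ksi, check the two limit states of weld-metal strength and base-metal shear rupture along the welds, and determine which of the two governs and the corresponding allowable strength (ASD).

R_n/Ω ≈ 169 kips (weld metal governs)

t_e = 0.707 × 0.4375 = 0.3093 in; L = 26 in.
Weld metal: R_n/Ω = (1/2.0) × 0.6 × 70 × 0.3093 × 26 = 168.9 kips.
Base metal (shear rupture): R_n/Ω = (1/2.0) × 0.6 × 58 × 0.5 × 26 = 226.2 kips.
Governing: weld metal.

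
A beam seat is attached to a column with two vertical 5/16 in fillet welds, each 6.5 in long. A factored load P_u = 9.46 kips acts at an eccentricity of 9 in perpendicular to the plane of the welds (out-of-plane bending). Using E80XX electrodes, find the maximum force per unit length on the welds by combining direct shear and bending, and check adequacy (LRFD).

f_max ≈ 6.09 kip/in; adequate

E80XX → F_EXX = 80 ksi.
L_w = 2 × 6.5 = 13 in; section modulus (unit throat) S = 2 × L²/6 = 14.08 in².
Direct shear f_v = P/L_w = 9.46/13 = 0.7277 kip/in.
Moment M = P × e = 9.46 × 9 = 85.14 kip·in; bending f_b = M/S = 6.045 kip/in.
f_max = √(f_v² + f_b²) = √(0.7277² + 6.045²) = 6.089 kip/in.
φr_n = 0.75 × 0.6 × 80 × (0.707 × 0.3125) = 7.954 kip/in → adequate.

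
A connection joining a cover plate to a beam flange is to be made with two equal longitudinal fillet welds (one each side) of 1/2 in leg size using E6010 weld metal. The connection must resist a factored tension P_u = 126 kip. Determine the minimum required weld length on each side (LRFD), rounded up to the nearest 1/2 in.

E60XX → F_EXX = 60 ksi.
Throat t_e = 0.707 × 0.5 = 0.3535 in.
φr_n = 0.75 × 0.6 × 60 × 0.3535 = 9.544 kip/in.
L_req = P_u / φr_n = 126 / 9.544 = 13.2 in total.
Per side: 13.2 / 2 = 6.601 in.
Round up → use L = 7 in on each side.

L = 7 in on each side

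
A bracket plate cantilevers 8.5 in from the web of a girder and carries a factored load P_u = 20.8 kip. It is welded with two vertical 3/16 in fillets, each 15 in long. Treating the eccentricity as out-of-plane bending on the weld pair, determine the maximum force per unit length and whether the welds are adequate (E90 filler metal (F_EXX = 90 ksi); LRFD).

L_w = 2 × 15 = 30 in; section modulus (unit throat) S = 2 × L²/6 = 75 in².
Direct shear f_v = P/L_w = 20.8/30 = 0.6933 kip/in.
Moment M = P × e = 20.8 × 8.5 = 176.8 kip·in; bending f_b = M/S = 2.357 kip/in.
f_max = √(f_v² + f_b²) = √(0.6933² + 2.357²) = 2.457 kip/in.
φr_n = 0.75 × 0.6 × 90 × (0.707 × 0.1875) = 5.369 kip/in → adequate.

f_max ≈ 2.46 kip/in; adequate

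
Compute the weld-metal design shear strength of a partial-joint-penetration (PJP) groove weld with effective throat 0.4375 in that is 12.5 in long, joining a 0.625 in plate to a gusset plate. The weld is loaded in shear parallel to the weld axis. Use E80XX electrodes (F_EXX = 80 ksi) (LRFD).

φR_n ≈ 197 kips

Effective throat (given) t_e = 0.4375 in.
A_we = 0.4375 × 12.5 = 5.469 in².
F_nw = 0.6 F_EXX = 48 ksi.
φR_n = 0.75 × 48 × 5.469 = 196.9 kips.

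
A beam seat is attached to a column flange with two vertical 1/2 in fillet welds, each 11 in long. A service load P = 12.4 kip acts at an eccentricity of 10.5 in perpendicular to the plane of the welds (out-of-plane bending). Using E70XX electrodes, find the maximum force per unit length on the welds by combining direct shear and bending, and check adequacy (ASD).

E70XX → F_EXX = 70 ksi.
L_w = 2 × 11 = 22 in; section modulus (unit throat) S = 2 × L²/6 = 40.33 in².
Direct shear f_v = P/L_w = 12.4/22 = 0.5636 kip/in.
Moment M = P × e = 12.4 × 10.5 = 130.2 kip·in; bending f_b = M/S = 3.228 kip/in.
f_max = √(f_v² + f_b²) = √(0.5636² + 3.228²) = 3.277 kip/in.
r_n/Ω = (1/2.0) × 0.6 × 70 × (0.707 × 0.5) = 7.423 kip/in → adequate.

f_max ≈ 3.28 kip/in; adequate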